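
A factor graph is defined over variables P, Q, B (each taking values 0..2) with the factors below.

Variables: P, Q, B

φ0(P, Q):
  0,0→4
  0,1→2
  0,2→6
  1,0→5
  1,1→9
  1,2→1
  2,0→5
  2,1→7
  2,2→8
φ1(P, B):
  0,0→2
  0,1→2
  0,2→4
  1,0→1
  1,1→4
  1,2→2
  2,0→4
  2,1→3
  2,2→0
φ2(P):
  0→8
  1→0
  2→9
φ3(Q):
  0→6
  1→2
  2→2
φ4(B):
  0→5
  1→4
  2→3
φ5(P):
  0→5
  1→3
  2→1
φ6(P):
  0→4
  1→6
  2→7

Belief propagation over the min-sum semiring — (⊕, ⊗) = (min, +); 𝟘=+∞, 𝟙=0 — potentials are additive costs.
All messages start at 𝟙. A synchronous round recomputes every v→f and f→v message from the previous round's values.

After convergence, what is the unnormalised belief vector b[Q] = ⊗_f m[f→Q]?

init: all messages = 𝟙 over 3 values
r1 m[φ0→P] = [2, 1, 5]
r1 m[φ0→Q] = [4, 2, 1]
r1 m[φ1→P] = [2, 1, 0]
r1 m[φ1→B] = [1, 2, 0]
r1 m[φ2→P] = [8, 0, 9]
r1 m[φ3→Q] = [6, 2, 2]
r1 m[φ4→B] = [5, 4, 3]
r1 m[φ5→P] = [5, 3, 1]
r1 m[φ6→P] = [4, 6, 7]
r1 m[P→φ0] = [0, 0, 0]
r1 m[P→φ1] = [0, 0, 0]
r1 m[P→φ2] = [0, 0, 0]
r1 m[P→φ5] = [0, 0, 0]
r1 m[P→φ6] = [0, 0, 0]
r1 m[Q→φ0] = [0, 0, 0]
r1 m[Q→φ3] = [0, 0, 0]
r1 m[B→φ1] = [0, 0, 0]
r1 m[B→φ4] = [0, 0, 0]
r2 m[φ0→P] = [2, 1, 5]
r2 m[φ0→Q] = [4, 2, 1]
r2 m[φ1→P] = [2, 1, 0]
r2 m[φ1→B] = [1, 2, 0]
r2 m[φ2→P] = [8, 0, 9]
r2 m[φ3→Q] = [6, 2, 2]
r2 m[φ4→B] = [5, 4, 3]
r2 m[φ5→P] = [5, 3, 1]
r2 m[φ6→P] = [4, 6, 7]
r2 m[P→φ0] = [19, 10, 17]
r2 m[P→φ1] = [19, 10, 22]
r2 m[P→φ2] = [13, 11, 13]
r2 m[P→φ5] = [16, 8, 21]
r2 m[P→φ6] = [17, 5, 15]
r2 m[Q→φ0] = [6, 2, 2]
r2 m[Q→φ3] = [4, 2, 1]
r2 m[B→φ1] = [5, 4, 3]
r2 m[B→φ4] = [1, 2, 0]
r3 m[φ0→P] = [4, 3, 9]
r3 m[φ0→Q] = [15, 19, 11]
r3 m[φ1→P] = [6, 5, 3]
r3 m[φ1→B] = [11, 14, 12]
r3 m[φ2→P] = [8, 0, 9]
r3 m[φ3→Q] = [6, 2, 2]
r3 m[φ4→B] = [5, 4, 3]
r3 m[φ5→P] = [5, 3, 1]
r3 m[φ6→P] = [4, 6, 7]
r3 m[P→φ0] = [19, 10, 17]
r3 m[P→φ1] = [19, 10, 22]
r3 m[P→φ2] = [13, 11, 13]
r3 m[P→φ5] = [16, 8, 21]
r3 m[P→φ6] = [17, 5, 15]
r3 m[Q→φ0] = [6, 2, 2]
r3 m[Q→φ3] = [4, 2, 1]
r3 m[B→φ1] = [5, 4, 3]
r3 m[B→φ4] = [1, 2, 0]
r4 m[φ0→P] = [4, 3, 9]
r4 m[φ0→Q] = [15, 19, 11]
r4 m[φ1→P] = [6, 5, 3]
r4 m[φ1→B] = [11, 14, 12]
r4 m[φ2→P] = [8, 0, 9]
r4 m[φ3→Q] = [6, 2, 2]
r4 m[φ4→B] = [5, 4, 3]
r4 m[φ5→P] = [5, 3, 1]
r4 m[φ6→P] = [4, 6, 7]
r4 m[P→φ0] = [23, 14, 20]
r4 m[P→φ1] = [21, 12, 26]
r4 m[P→φ2] = [19, 17, 20]
r4 m[P→φ5] = [22, 14, 28]
r4 m[P→φ6] = [23, 11, 22]
r4 m[Q→φ0] = [6, 2, 2]
r4 m[Q→φ3] = [15, 19, 11]
r4 m[B→φ1] = [5, 4, 3]
r4 m[B→φ4] = [11, 14, 12]
r5 m[φ0→P] = [4, 3, 9]
r5 m[φ0→Q] = [19, 23, 15]
r5 m[φ1→P] = [6, 5, 3]
r5 m[φ1→B] = [13, 16, 14]
r5 m[φ2→P] = [8, 0, 9]
r5 m[φ3→Q] = [6, 2, 2]
r5 m[φ4→B] = [5, 4, 3]
r5 m[φ5→P] = [5, 3, 1]
r5 m[φ6→P] = [4, 6, 7]
r5 m[P→φ0] = [23, 14, 20]
r5 m[P→φ1] = [21, 12, 26]
r5 m[P→φ2] = [19, 17, 20]
r5 m[P→φ5] = [22, 14, 28]
r5 m[P→φ6] = [23, 11, 22]
r5 m[Q→φ0] = [6, 2, 2]
r5 m[Q→φ3] = [15, 19, 11]
r5 m[B→φ1] = [5, 4, 3]
r5 m[B→φ4] = [11, 14, 12]
r6 m[φ0→P] = [4, 3, 9]
r6 m[φ0→Q] = [19, 23, 15]
r6 m[φ1→P] = [6, 5, 3]
r6 m[φ1→B] = [13, 16, 14]
r6 m[φ2→P] = [8, 0, 9]
r6 m[φ3→Q] = [6, 2, 2]
r6 m[φ4→B] = [5, 4, 3]
r6 m[φ5→P] = [5, 3, 1]
r6 m[φ6→P] = [4, 6, 7]
r6 m[P→φ0] = [23, 14, 20]
r6 m[P→φ1] = [21, 12, 26]
r6 m[P→φ2] = [19, 17, 20]
r6 m[P→φ5] = [22, 14, 28]
r6 m[P→φ6] = [23, 11, 22]
r6 m[Q→φ0] = [6, 2, 2]
r6 m[Q→φ3] = [19, 23, 15]
r6 m[B→φ1] = [5, 4, 3]
r6 m[B→φ4] = [13, 16, 14]
r7 m[φ0→P] = [4, 3, 9]
r7 m[φ0→Q] = [19, 23, 15]
r7 m[φ1→P] = [6, 5, 3]
r7 m[φ1→B] = [13, 16, 14]
r7 m[φ2→P] = [8, 0, 9]
r7 m[φ3→Q] = [6, 2, 2]
r7 m[φ4→B] = [5, 4, 3]
r7 m[φ5→P] = [5, 3, 1]
r7 m[φ6→P] = [4, 6, 7]
r7 m[P→φ0] = [23, 14, 20]
r7 m[P→φ1] = [21, 12, 26]
r7 m[P→φ2] = [19, 17, 20]
r7 m[P→φ5] = [22, 14, 28]
r7 m[P→φ6] = [23, 11, 22]
r7 m[Q→φ0] = [6, 2, 2]
r7 m[Q→φ3] = [19, 23, 15]
r7 m[B→φ1] = [5, 4, 3]
r7 m[B→φ4] = [13, 16, 14]
fixed point reached at round 7
b[Q] = ⊗ incoming = [25, 25, 17]

b[Q] = [25, 25, 17]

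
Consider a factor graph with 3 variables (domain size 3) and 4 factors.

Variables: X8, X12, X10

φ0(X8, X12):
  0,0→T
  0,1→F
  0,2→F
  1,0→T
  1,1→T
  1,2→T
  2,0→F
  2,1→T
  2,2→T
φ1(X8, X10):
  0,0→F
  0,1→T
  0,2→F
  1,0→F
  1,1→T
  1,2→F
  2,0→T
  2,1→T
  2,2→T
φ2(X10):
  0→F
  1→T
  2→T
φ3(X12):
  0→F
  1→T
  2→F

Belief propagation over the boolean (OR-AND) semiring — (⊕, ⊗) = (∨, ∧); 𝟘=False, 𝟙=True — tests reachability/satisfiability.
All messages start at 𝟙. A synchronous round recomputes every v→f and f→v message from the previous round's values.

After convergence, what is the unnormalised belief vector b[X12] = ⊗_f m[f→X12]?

init: all messages = 𝟙 over 3 values
r1 m[φ0→X8] = [T, T, T]
r1 m[φ0→X12] = [T, T, T]
r1 m[φ1→X8] = [T, T, T]
r1 m[φ1→X10] = [T, T, T]
r1 m[φ2→X10] = [F, T, T]
r1 m[φ3→X12] = [F, T, F]
r1 m[X8→φ0] = [T, T, T]
r1 m[X8→φ1] = [T, T, T]
r1 m[X12→φ0] = [T, T, T]
r1 m[X12→φ3] = [T, T, T]
r1 m[X10→φ1] = [T, T, T]
r1 m[X10→φ2] = [T, T, T]
r2 m[φ0→X8] = [T, T, T]
r2 m[φ0→X12] = [T, T, T]
r2 m[φ1→X8] = [T, T, T]
r2 m[φ1→X10] = [T, T, T]
r2 m[φ2→X10] = [F, T, T]
r2 m[φ3→X12] = [F, T, F]
r2 m[X8→φ0] = [T, T, T]
r2 m[X8→φ1] = [T, T, T]
r2 m[X12→φ0] = [F, T, F]
r2 m[X12→φ3] = [T, T, T]
r2 m[X10→φ1] = [F, T, T]
r2 m[X10→φ2] = [T, T, T]
r3 m[φ0→X8] = [F, T, T]
r3 m[φ0→X12] = [T, T, T]
r3 m[φ1→X8] = [T, T, T]
r3 m[φ1→X10] = [T, T, T]
r3 m[φ2→X10] = [F, T, T]
r3 m[φ3→X12] = [F, T, F]
r3 m[X8→φ0] = [T, T, T]
r3 m[X8→φ1] = [T, T, T]
r3 m[X12→φ0] = [F, T, F]
r3 m[X12→φ3] = [T, T, T]
r3 m[X10→φ1] = [F, T, T]
r3 m[X10→φ2] = [T, T, T]
r4 m[φ0→X8] = [F, T, T]
r4 m[φ0→X12] = [T, T, T]
r4 m[φ1→X8] = [T, T, T]
r4 m[φ1→X10] = [T, T, T]
r4 m[φ2→X10] = [F, T, T]
r4 m[φ3→X12] = [F, T, F]
r4 m[X8→φ0] = [T, T, T]
r4 m[X8→φ1] = [F, T, T]
r4 m[X12→φ0] = [F, T, F]
r4 m[X12→φ3] = [T, T, T]
r4 m[X10→φ1] = [F, T, T]
r4 m[X10→φ2] = [T, T, T]
r5 m[φ0→X8] = [F, T, T]
r5 m[φ0→X12] = [T, T, T]
r5 m[φ1→X8] = [T, T, T]
r5 m[φ1→X10] = [T, T, T]
r5 m[φ2→X10] = [F, T, T]
r5 m[φ3→X12] = [F, T, F]
r5 m[X8→φ0] = [T, T, T]
r5 m[X8→φ1] = [F, T, T]
r5 m[X12→φ0] = [F, T, F]
r5 m[X12→φ3] = [T, T, T]
r5 m[X10→φ1] = [F, T, T]
r5 m[X10→φ2] = [T, T, T]
fixed point reached at round 5
b[X12] = ⊗ incoming = [F, T, F]

b[X12] = [F, T, F]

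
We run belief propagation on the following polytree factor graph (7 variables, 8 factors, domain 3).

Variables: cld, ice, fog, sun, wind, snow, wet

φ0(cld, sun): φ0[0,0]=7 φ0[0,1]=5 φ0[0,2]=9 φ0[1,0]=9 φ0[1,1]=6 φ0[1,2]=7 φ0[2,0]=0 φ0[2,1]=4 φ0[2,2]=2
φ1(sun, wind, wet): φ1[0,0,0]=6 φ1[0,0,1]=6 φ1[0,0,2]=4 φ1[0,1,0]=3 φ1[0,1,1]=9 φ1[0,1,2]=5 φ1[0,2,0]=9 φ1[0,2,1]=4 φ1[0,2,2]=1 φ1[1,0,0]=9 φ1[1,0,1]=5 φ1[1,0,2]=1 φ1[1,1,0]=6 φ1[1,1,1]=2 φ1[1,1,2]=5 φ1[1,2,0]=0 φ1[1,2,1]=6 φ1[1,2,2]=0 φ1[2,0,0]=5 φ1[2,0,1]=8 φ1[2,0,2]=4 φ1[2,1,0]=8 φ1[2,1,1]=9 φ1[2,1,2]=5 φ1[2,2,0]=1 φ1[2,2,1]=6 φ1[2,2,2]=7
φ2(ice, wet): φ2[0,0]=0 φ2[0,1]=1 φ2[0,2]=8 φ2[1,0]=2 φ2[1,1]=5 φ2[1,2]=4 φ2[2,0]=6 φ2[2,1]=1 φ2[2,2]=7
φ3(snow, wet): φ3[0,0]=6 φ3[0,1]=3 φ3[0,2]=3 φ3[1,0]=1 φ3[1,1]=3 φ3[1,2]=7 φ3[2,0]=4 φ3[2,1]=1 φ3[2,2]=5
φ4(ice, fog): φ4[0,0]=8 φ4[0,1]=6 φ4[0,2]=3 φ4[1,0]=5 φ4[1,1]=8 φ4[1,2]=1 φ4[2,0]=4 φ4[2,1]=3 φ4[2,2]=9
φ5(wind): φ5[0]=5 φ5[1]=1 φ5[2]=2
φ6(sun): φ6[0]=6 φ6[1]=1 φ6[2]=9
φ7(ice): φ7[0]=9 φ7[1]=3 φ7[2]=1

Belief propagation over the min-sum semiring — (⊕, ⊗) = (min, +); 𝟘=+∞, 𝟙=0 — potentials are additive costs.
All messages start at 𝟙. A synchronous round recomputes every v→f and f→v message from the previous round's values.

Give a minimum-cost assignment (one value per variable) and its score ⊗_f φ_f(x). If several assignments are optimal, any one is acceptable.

init: all messages = 𝟙 over 3 values
r1 m[φ0→cld] = [5, 6, 0]
r1 m[φ0→sun] = [0, 4, 2]
r1 m[φ1→sun] = [1, 0, 1]
r1 m[φ1→wind] = [1, 2, 0]
r1 m[φ1→wet] = [0, 2, 0]
r1 m[φ2→ice] = [0, 2, 1]
r1 m[φ2→wet] = [0, 1, 4]
r1 m[φ3→snow] = [3, 1, 1]
r1 m[φ3→wet] = [1, 1, 3]
r1 m[φ4→ice] = [3, 1, 3]
r1 m[φ4→fog] = [4, 3, 1]
r1 m[φ5→wind] = [5, 1, 2]
r1 m[φ6→sun] = [6, 1, 9]
r1 m[φ7→ice] = [9, 3, 1]
r1 m[cld→φ0] = [0, 0, 0]
r1 m[ice→φ2] = [0, 0, 0]
r1 m[ice→φ4] = [0, 0, 0]
r1 m[ice→φ7] = [0, 0, 0]
r1 m[fog→φ4] = [0, 0, 0]
r1 m[sun→φ0] = [0, 0, 0]
r1 m[sun→φ1] = [0, 0, 0]
r1 m[sun→φ6] = [0, 0, 0]
r1 m[wind→φ1] = [0, 0, 0]
r1 m[wind→φ5] = [0, 0, 0]
r1 m[snow→φ3] = [0, 0, 0]
r1 m[wet→φ1] = [0, 0, 0]
r1 m[wet→φ2] = [0, 0, 0]
r1 m[wet→φ3] = [0, 0, 0]
r2 m[φ0→cld] = [5, 6, 0]
r2 m[φ0→sun] = [0, 4, 2]
r2 m[φ1→sun] = [1, 0, 1]
r2 m[φ1→wind] = [1, 2, 0]
r2 m[φ1→wet] = [0, 2, 0]
r2 m[φ2→ice] = [0, 2, 1]
r2 m[φ2→wet] = [0, 1, 4]
r2 m[φ3→snow] = [3, 1, 1]
r2 m[φ3→wet] = [1, 1, 3]
r2 m[φ4→ice] = [3, 1, 3]
r2 m[φ4→fog] = [4, 3, 1]
r2 m[φ5→wind] = [5, 1, 2]
r2 m[φ6→sun] = [6, 1, 9]
r2 m[φ7→ice] = [9, 3, 1]
r2 m[cld→φ0] = [0, 0, 0]
r2 m[ice→φ2] = [12, 4, 4]
r2 m[ice→φ4] = [9, 5, 2]
r2 m[ice→φ7] = [3, 3, 4]
r2 m[fog→φ4] = [0, 0, 0]
r2 m[sun→φ0] = [7, 1, 10]
r2 m[sun→φ1] = [6, 5, 11]
r2 m[sun→φ6] = [1, 4, 3]
r2 m[wind→φ1] = [5, 1, 2]
r2 m[wind→φ5] = [1, 2, 0]
r2 m[snow→φ3] = [0, 0, 0]
r2 m[wet→φ1] = [1, 2, 7]
r2 m[wet→φ2] = [1, 3, 3]
r2 m[wet→φ3] = [0, 3, 4]
r3 m[φ0→cld] = [6, 7, 5]
r3 m[φ0→sun] = [0, 4, 2]
r3 m[φ1→sun] = [5, 3, 4]
r3 m[φ1→wind] = [12, 9, 6]
r3 m[φ1→wet] = [7, 8, 7]
r3 m[φ2→ice] = [1, 3, 4]
r3 m[φ2→wet] = [6, 5, 8]
r3 m[φ3→snow] = [6, 1, 4]
r3 m[φ3→wet] = [1, 1, 3]
r3 m[φ4→ice] = [3, 1, 3]
r3 m[φ4→fog] = [6, 5, 6]
r3 m[φ5→wind] = [5, 1, 2]
r3 m[φ6→sun] = [6, 1, 9]
r3 m[φ7→ice] = [9, 3, 1]
r3 m[cld→φ0] = [0, 0, 0]
r3 m[ice→φ2] = [12, 4, 4]
r3 m[ice→φ4] = [9, 5, 2]
r3 m[ice→φ7] = [3, 3, 4]
r3 m[fog→φ4] = [0, 0, 0]
r3 m[sun→φ0] = [7, 1, 10]
r3 m[sun→φ1] = [6, 5, 11]
r3 m[sun→φ6] = [1, 4, 3]
r3 m[wind→φ1] = [5, 1, 2]
r3 m[wind→φ5] = [1, 2, 0]
r3 m[snow→φ3] = [0, 0, 0]
r3 m[wet→φ1] = [1, 2, 7]
r3 m[wet→φ2] = [1, 3, 3]
r3 m[wet→φ3] = [0, 3, 4]
r4 m[φ0→cld] = [6, 7, 5]
r4 m[φ0→sun] = [0, 4, 2]
r4 m[φ1→sun] = [5, 3, 4]
r4 m[φ1→wind] = [12, 9, 6]
r4 m[φ1→wet] = [7, 8, 7]
r4 m[φ2→ice] = [1, 3, 4]
r4 m[φ2→wet] = [6, 5, 8]
r4 m[φ3→snow] = [6, 1, 4]
r4 m[φ3→wet] = [1, 1, 3]
r4 m[φ4→ice] = [3, 1, 3]
r4 m[φ4→fog] = [6, 5, 6]
r4 m[φ5→wind] = [5, 1, 2]
r4 m[φ6→sun] = [6, 1, 9]
r4 m[φ7→ice] = [9, 3, 1]
r4 m[cld→φ0] = [0, 0, 0]
r4 m[ice→φ2] = [12, 4, 4]
r4 m[ice→φ4] = [10, 6, 5]
r4 m[ice→φ7] = [4, 4, 7]
r4 m[fog→φ4] = [0, 0, 0]
r4 m[sun→φ0] = [11, 4, 13]
r4 m[sun→φ1] = [6, 5, 11]
r4 m[sun→φ6] = [5, 7, 6]
r4 m[wind→φ1] = [5, 1, 2]
r4 m[wind→φ5] = [12, 9, 6]
r4 m[snow→φ3] = [0, 0, 0]
r4 m[wet→φ1] = [7, 6, 11]
r4 m[wet→φ2] = [8, 9, 10]
r4 m[wet→φ3] = [13, 13, 15]
r5 m[φ0→cld] = [9, 10, 8]
r5 m[φ0→sun] = [0, 4, 2]
r5 m[φ1→sun] = [11, 9, 10]
r5 m[φ1→wind] = [16, 13, 12]
r5 m[φ1→wet] = [7, 8, 7]
r5 m[φ2→ice] = [8, 10, 10]
r5 m[φ2→wet] = [6, 5, 8]
r5 m[φ3→snow] = [16, 14, 14]
r5 m[φ3→wet] = [1, 1, 3]
r5 m[φ4→ice] = [3, 1, 3]
r5 m[φ4→fog] = [9, 8, 7]
r5 m[φ5→wind] = [5, 1, 2]
r5 m[φ6→sun] = [6, 1, 9]
r5 m[φ7→ice] = [9, 3, 1]
r5 m[cld→φ0] = [0, 0, 0]
r5 m[ice→φ2] = [12, 4, 4]
r5 m[ice→φ4] = [10, 6, 5]
r5 m[ice→φ7] = [4, 4, 7]
r5 m[fog→φ4] = [0, 0, 0]
r5 m[sun→φ0] = [11, 4, 13]
r5 m[sun→φ1] = [6, 5, 11]
r5 m[sun→φ6] = [5, 7, 6]
r5 m[wind→φ1] = [5, 1, 2]
r5 m[wind→φ5] = [12, 9, 6]
r5 m[snow→φ3] = [0, 0, 0]
r5 m[wet→φ1] = [7, 6, 11]
r5 m[wet→φ2] = [8, 9, 10]
r5 m[wet→φ3] = [13, 13, 15]
r6 m[φ0→cld] = [9, 10, 8]
r6 m[φ0→sun] = [0, 4, 2]
r6 m[φ1→sun] = [11, 9, 10]
r6 m[φ1→wind] = [16, 13, 12]
r6 m[φ1→wet] = [7, 8, 7]
r6 m[φ2→ice] = [8, 10, 10]
r6 m[φ2→wet] = [6, 5, 8]
r6 m[φ3→snow] = [16, 14, 14]
r6 m[φ3→wet] = [1, 1, 3]
r6 m[φ4→ice] = [3, 1, 3]
r6 m[φ4→fog] = [9, 8, 7]
r6 m[φ5→wind] = [5, 1, 2]
r6 m[φ6→sun] = [6, 1, 9]
r6 m[φ7→ice] = [9, 3, 1]
r6 m[cld→φ0] = [0, 0, 0]
r6 m[ice→φ2] = [12, 4, 4]
r6 m[ice→φ4] = [17, 13, 11]
r6 m[ice→φ7] = [11, 11, 13]
r6 m[fog→φ4] = [0, 0, 0]
r6 m[sun→φ0] = [17, 10, 19]
r6 m[sun→φ1] = [6, 5, 11]
r6 m[sun→φ6] = [11, 13, 12]
r6 m[wind→φ1] = [5, 1, 2]
r6 m[wind→φ5] = [16, 13, 12]
r6 m[snow→φ3] = [0, 0, 0]
r6 m[wet→φ1] = [7, 6, 11]
r6 m[wet→φ2] = [8, 9, 10]
r6 m[wet→φ3] = [13, 13, 15]
r7 m[φ0→cld] = [15, 16, 14]
r7 m[φ0→sun] = [0, 4, 2]
r7 m[φ1→sun] = [11, 9, 10]
r7 m[φ1→wind] = [16, 13, 12]
r7 m[φ1→wet] = [7, 8, 7]
r7 m[φ2→ice] = [8, 10, 10]
r7 m[φ2→wet] = [6, 5, 8]
r7 m[φ3→snow] = [16, 14, 14]
r7 m[φ3→wet] = [1, 1, 3]
r7 m[φ4→ice] = [3, 1, 3]
r7 m[φ4→fog] = [15, 14, 14]
r7 m[φ5→wind] = [5, 1, 2]
r7 m[φ6→sun] = [6, 1, 9]
r7 m[φ7→ice] = [9, 3, 1]
r7 m[cld→φ0] = [0, 0, 0]
r7 m[ice→φ2] = [12, 4, 4]
r7 m[ice→φ4] = [17, 13, 11]
r7 m[ice→φ7] = [11, 11, 13]
r7 m[fog→φ4] = [0, 0, 0]
r7 m[sun→φ0] = [17, 10, 19]
r7 m[sun→φ1] = [6, 5, 11]
r7 m[sun→φ6] = [11, 13, 12]
r7 m[wind→φ1] = [5, 1, 2]
r7 m[wind→φ5] = [16, 13, 12]
r7 m[snow→φ3] = [0, 0, 0]
r7 m[wet→φ1] = [7, 6, 11]
r7 m[wet→φ2] = [8, 9, 10]
r7 m[wet→φ3] = [13, 13, 15]
r8 m[φ0→cld] = [15, 16, 14]
r8 m[φ0→sun] = [0, 4, 2]
r8 m[φ1→sun] = [11, 9, 10]
r8 m[φ1→wind] = [16, 13, 12]
r8 m[φ1→wet] = [7, 8, 7]
r8 m[φ2→ice] = [8, 10, 10]
r8 m[φ2→wet] = [6, 5, 8]
r8 m[φ3→snow] = [16, 14, 14]
r8 m[φ3→wet] = [1, 1, 3]
r8 m[φ4→ice] = [3, 1, 3]
r8 m[φ4→fog] = [15, 14, 14]
r8 m[φ5→wind] = [5, 1, 2]
r8 m[φ6→sun] = [6, 1, 9]
r8 m[φ7→ice] = [9, 3, 1]
r8 m[cld→φ0] = [0, 0, 0]
r8 m[ice→φ2] = [12, 4, 4]
r8 m[ice→φ4] = [17, 13, 11]
r8 m[ice→φ7] = [11, 11, 13]
r8 m[fog→φ4] = [0, 0, 0]
r8 m[sun→φ0] = [17, 10, 19]
r8 m[sun→φ1] = [6, 5, 11]
r8 m[sun→φ6] = [11, 13, 12]
r8 m[wind→φ1] = [5, 1, 2]
r8 m[wind→φ5] = [16, 13, 12]
r8 m[snow→φ3] = [0, 0, 0]
r8 m[wet→φ1] = [7, 6, 11]
r8 m[wet→φ2] = [8, 9, 10]
r8 m[wet→φ3] = [13, 13, 15]
fixed point reached at round 8
traceback from cld: (cld=2, ice=2, fog=1, sun=1, wind=1, snow=2, wet=1), score=14

assignment: (cld=2, ice=2, fog=1, sun=1, wind=1, snow=2, wet=1); score = 14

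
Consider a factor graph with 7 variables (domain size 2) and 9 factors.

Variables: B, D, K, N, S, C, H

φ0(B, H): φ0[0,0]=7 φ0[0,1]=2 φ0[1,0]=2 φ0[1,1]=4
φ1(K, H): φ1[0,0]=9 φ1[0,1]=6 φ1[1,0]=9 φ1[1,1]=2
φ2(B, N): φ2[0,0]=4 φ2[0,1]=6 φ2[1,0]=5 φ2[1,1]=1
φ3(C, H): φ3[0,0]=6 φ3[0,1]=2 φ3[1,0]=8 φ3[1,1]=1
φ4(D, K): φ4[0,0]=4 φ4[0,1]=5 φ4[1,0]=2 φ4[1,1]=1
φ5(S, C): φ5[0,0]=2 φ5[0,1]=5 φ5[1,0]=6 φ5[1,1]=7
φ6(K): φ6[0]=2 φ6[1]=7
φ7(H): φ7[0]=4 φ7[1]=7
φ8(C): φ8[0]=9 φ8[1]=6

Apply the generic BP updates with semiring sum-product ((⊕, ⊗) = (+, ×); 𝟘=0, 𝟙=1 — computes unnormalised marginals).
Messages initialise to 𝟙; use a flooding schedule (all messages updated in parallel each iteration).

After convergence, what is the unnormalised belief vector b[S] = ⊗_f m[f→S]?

init: all messages = 𝟙 over 2 values
r1 m[φ0→B] = [9, 6]
r1 m[φ0→H] = [9, 6]
r1 m[φ1→K] = [15, 11]
r1 m[φ1→H] = [18, 8]
r1 m[φ2→B] = [10, 6]
r1 m[φ2→N] = [9, 7]
r1 m[φ3→C] = [8, 9]
r1 m[φ3→H] = [14, 3]
r1 m[φ4→D] = [9, 3]
r1 m[φ4→K] = [6, 6]
r1 m[φ5→S] = [7, 13]
r1 m[φ5→C] = [8, 12]
r1 m[φ6→K] = [2, 7]
r1 m[φ7→H] = [4, 7]
r1 m[φ8→C] = [9, 6]
r1 m[B→φ0] = [1, 1]
r1 m[B→φ2] = [1, 1]
r1 m[D→φ4] = [1, 1]
r1 m[K→φ1] = [1, 1]
r1 m[K→φ4] = [1, 1]
r1 m[K→φ6] = [1, 1]
r1 m[N→φ2] = [1, 1]
r1 m[S→φ5] = [1, 1]
r1 m[C→φ3] = [1, 1]
r1 m[C→φ5] = [1, 1]
r1 m[C→φ8] = [1, 1]
r1 m[H→φ0] = [1, 1]
r1 m[H→φ1] = [1, 1]
r1 m[H→φ3] = [1, 1]
r1 m[H→φ7] = [1, 1]
r2 m[φ0→B] = [9, 6]
r2 m[φ0→H] = [9, 6]
r2 m[φ1→K] = [15, 11]
r2 m[φ1→H] = [18, 8]
r2 m[φ2→B] = [10, 6]
r2 m[φ2→N] = [9, 7]
r2 m[φ3→C] = [8, 9]
r2 m[φ3→H] = [14, 3]
r2 m[φ4→D] = [9, 3]
r2 m[φ4→K] = [6, 6]
r2 m[φ5→S] = [7, 13]
r2 m[φ5→C] = [8, 12]
r2 m[φ6→K] = [2, 7]
r2 m[φ7→H] = [4, 7]
r2 m[φ8→C] = [9, 6]
r2 m[B→φ0] = [10, 6]
r2 m[B→φ2] = [9, 6]
r2 m[D→φ4] = [1, 1]
r2 m[K→φ1] = [12, 42]
r2 m[K→φ4] = [30, 77]
r2 m[K→φ6] = [90, 66]
r2 m[N→φ2] = [1, 1]
r2 m[S→φ5] = [1, 1]
r2 m[C→φ3] = [72, 72]
r2 m[C→φ5] = [72, 54]
r2 m[C→φ8] = [64, 108]
r2 m[H→φ0] = [1008, 168]
r2 m[H→φ1] = [504, 126]
r2 m[H→φ3] = [648, 336]
r2 m[H→φ7] = [2268, 144]
r3 m[φ0→B] = [7392, 2688]
r3 m[φ0→H] = [82, 44]
r3 m[φ1→K] = [5292, 4788]
r3 m[φ1→H] = [486, 156]
r3 m[φ2→B] = [10, 6]
r3 m[φ2→N] = [66, 60]
r3 m[φ3→C] = [4560, 5520]
r3 m[φ3→H] = [1008, 216]
r3 m[φ4→D] = [505, 137]
r3 m[φ4→K] = [6, 6]
r3 m[φ5→S] = [414, 810]
r3 m[φ5→C] = [8, 12]
r3 m[φ6→K] = [2, 7]
r3 m[φ7→H] = [4, 7]
r3 m[φ8→C] = [9, 6]
r3 m[B→φ0] = [10, 6]
r3 m[B→φ2] = [9, 6]
r3 m[D→φ4] = [1, 1]
r3 m[K→φ1] = [12, 42]
r3 m[K→φ4] = [30, 77]
r3 m[K→φ6] = [90, 66]
r3 m[N→φ2] = [1, 1]
r3 m[S→φ5] = [1, 1]
r3 m[C→φ3] = [72, 72]
r3 m[C→φ5] = [72, 54]
r3 m[C→φ8] = [64, 108]
r3 m[H→φ0] = [1008, 168]
r3 m[H→φ1] = [504, 126]
r3 m[H→φ3] = [648, 336]
r3 m[H→φ7] = [2268, 144]
r4 m[φ0→B] = [7392, 2688]
r4 m[φ0→H] = [82, 44]
r4 m[φ1→K] = [5292, 4788]
r4 m[φ1→H] = [486, 156]
r4 m[φ2→B] = [10, 6]
r4 m[φ2→N] = [66, 60]
r4 m[φ3→C] = [4560, 5520]
r4 m[φ3→H] = [1008, 216]
r4 m[φ4→D] = [505, 137]
r4 m[φ4→K] = [6, 6]
r4 m[φ5→S] = [414, 810]
r4 m[φ5→C] = [8, 12]
r4 m[φ6→K] = [2, 7]
r4 m[φ7→H] = [4, 7]
r4 m[φ8→C] = [9, 6]
r4 m[B→φ0] = [10, 6]
r4 m[B→φ2] = [7392, 2688]
r4 m[D→φ4] = [1, 1]
r4 m[K→φ1] = [12, 42]
r4 m[K→φ4] = [10584, 33516]
r4 m[K→φ6] = [31752, 28728]
r4 m[N→φ2] = [1, 1]
r4 m[S→φ5] = [1, 1]
r4 m[C→φ3] = [72, 72]
r4 m[C→φ5] = [41040, 33120]
r4 m[C→φ8] = [36480, 66240]
r4 m[H→φ0] = [1959552, 235872]
r4 m[H→φ1] = [330624, 66528]
r4 m[H→φ3] = [159408, 48048]
r4 m[H→φ7] = [40170816, 1482624]
r5 m[φ0→B] = [14188608, 4862592]
r5 m[φ0→H] = [82, 44]
r5 m[φ1→K] = [3374784, 3108672]
r5 m[φ1→H] = [486, 156]
r5 m[φ2→B] = [10, 6]
r5 m[φ2→N] = [43008, 47040]
r5 m[φ3→C] = [1052544, 1323312]
r5 m[φ3→H] = [1008, 216]
r5 m[φ4→D] = [209916, 54684]
r5 m[φ4→K] = [6, 6]
r5 m[φ5→S] = [247680, 478080]
r5 m[φ5→C] = [8, 12]
r5 m[φ6→K] = [2, 7]
r5 m[φ7→H] = [4, 7]
r5 m[φ8→C] = [9, 6]
r5 m[B→φ0] = [10, 6]
r5 m[B→φ2] = [7392, 2688]
r5 m[D→φ4] = [1, 1]
r5 m[K→φ1] = [12, 42]
r5 m[K→φ4] = [10584, 33516]
r5 m[K→φ6] = [31752, 28728]
r5 m[N→φ2] = [1, 1]
r5 m[S→φ5] = [1, 1]
r5 m[C→φ3] = [72, 72]
r5 m[C→φ5] = [41040, 33120]
r5 m[C→φ8] = [36480, 66240]
r5 m[H→φ0] = [1959552, 235872]
r5 m[H→φ1] = [330624, 66528]
r5 m[H→φ3] = [159408, 48048]
r5 m[H→φ7] = [40170816, 1482624]
r6 m[φ0→B] = [14188608, 4862592]
r6 m[φ0→H] = [82, 44]
r6 m[φ1→K] = [3374784, 3108672]
r6 m[φ1→H] = [486, 156]
r6 m[φ2→B] = [10, 6]
r6 m[φ2→N] = [43008, 47040]
r6 m[φ3→C] = [1052544, 1323312]
r6 m[φ3→H] = [1008, 216]
r6 m[φ4→D] = [209916, 54684]
r6 m[φ4→K] = [6, 6]
r6 m[φ5→S] = [247680, 478080]
r6 m[φ5→C] = [8, 12]
r6 m[φ6→K] = [2, 7]
r6 m[φ7→H] = [4, 7]
r6 m[φ8→C] = [9, 6]
r6 m[B→φ0] = [10, 6]
r6 m[B→φ2] = [14188608, 4862592]
r6 m[D→φ4] = [1, 1]
r6 m[K→φ1] = [12, 42]
r6 m[K→φ4] = [6749568, 21760704]
r6 m[K→φ6] = [20248704, 18652032]
r6 m[N→φ2] = [1, 1]
r6 m[S→φ5] = [1, 1]
r6 m[C→φ3] = [72, 72]
r6 m[C→φ5] = [9472896, 7939872]
r6 m[C→φ8] = [8420352, 15879744]
r6 m[H→φ0] = [1959552, 235872]
r6 m[H→φ1] = [330624, 66528]
r6 m[H→φ3] = [159408, 48048]
r6 m[H→φ7] = [40170816, 1482624]
r7 m[φ0→B] = [14188608, 4862592]
r7 m[φ0→H] = [82, 44]
r7 m[φ1→K] = [3374784, 3108672]
r7 m[φ1→H] = [486, 156]
r7 m[φ2→B] = [10, 6]
r7 m[φ2→N] = [81067392, 89994240]
r7 m[φ3→C] = [1052544, 1323312]
r7 m[φ3→H] = [1008, 216]
r7 m[φ4→D] = [135801792, 35259840]
r7 m[φ4→K] = [6, 6]
r7 m[φ5→S] = [58645152, 112416480]
r7 m[φ5→C] = [8, 12]
r7 m[φ6→K] = [2, 7]
r7 m[φ7→H] = [4, 7]
r7 m[φ8→C] = [9, 6]
r7 m[B→φ0] = [10, 6]
r7 m[B→φ2] = [14188608, 4862592]
r7 m[D→φ4] = [1, 1]
r7 m[K→φ1] = [12, 42]
r7 m[K→φ4] = [6749568, 21760704]
r7 m[K→φ6] = [20248704, 18652032]
r7 m[N→φ2] = [1, 1]
r7 m[S→φ5] = [1, 1]
r7 m[C→φ3] = [72, 72]
r7 m[C→φ5] = [9472896, 7939872]
r7 m[C→φ8] = [8420352, 15879744]
r7 m[H→φ0] = [1959552, 235872]
r7 m[H→φ1] = [330624, 66528]
r7 m[H→φ3] = [159408, 48048]
r7 m[H→φ7] = [40170816, 1482624]
r8 m[φ0→B] = [14188608, 4862592]
r8 m[φ0→H] = [82, 44]
r8 m[φ1→K] = [3374784, 3108672]
r8 m[φ1→H] = [486, 156]
r8 m[φ2→B] = [10, 6]
r8 m[φ2→N] = [81067392, 89994240]
r8 m[φ3→C] = [1052544, 1323312]
r8 m[φ3→H] = [1008, 216]
r8 m[φ4→D] = [135801792, 35259840]
r8 m[φ4→K] = [6, 6]
r8 m[φ5→S] = [58645152, 112416480]
r8 m[φ5→C] = [8, 12]
r8 m[φ6→K] = [2, 7]
r8 m[φ7→H] = [4, 7]
r8 m[φ8→C] = [9, 6]
r8 m[B→φ0] = [10, 6]
r8 m[B→φ2] = [14188608, 4862592]
r8 m[D→φ4] = [1, 1]
r8 m[K→φ1] = [12, 42]
r8 m[K→φ4] = [6749568, 21760704]
r8 m[K→φ6] = [20248704, 18652032]
r8 m[N→φ2] = [1, 1]
r8 m[S→φ5] = [1, 1]
r8 m[C→φ3] = [72, 72]
r8 m[C→φ5] = [9472896, 7939872]
r8 m[C→φ8] = [8420352, 15879744]
r8 m[H→φ0] = [1959552, 235872]
r8 m[H→φ1] = [330624, 66528]
r8 m[H→φ3] = [159408, 48048]
r8 m[H→φ7] = [40170816, 1482624]
fixed point reached at round 8
b[S] = ⊗ incoming = [58645152, 112416480]

b[S] = [58645152, 112416480]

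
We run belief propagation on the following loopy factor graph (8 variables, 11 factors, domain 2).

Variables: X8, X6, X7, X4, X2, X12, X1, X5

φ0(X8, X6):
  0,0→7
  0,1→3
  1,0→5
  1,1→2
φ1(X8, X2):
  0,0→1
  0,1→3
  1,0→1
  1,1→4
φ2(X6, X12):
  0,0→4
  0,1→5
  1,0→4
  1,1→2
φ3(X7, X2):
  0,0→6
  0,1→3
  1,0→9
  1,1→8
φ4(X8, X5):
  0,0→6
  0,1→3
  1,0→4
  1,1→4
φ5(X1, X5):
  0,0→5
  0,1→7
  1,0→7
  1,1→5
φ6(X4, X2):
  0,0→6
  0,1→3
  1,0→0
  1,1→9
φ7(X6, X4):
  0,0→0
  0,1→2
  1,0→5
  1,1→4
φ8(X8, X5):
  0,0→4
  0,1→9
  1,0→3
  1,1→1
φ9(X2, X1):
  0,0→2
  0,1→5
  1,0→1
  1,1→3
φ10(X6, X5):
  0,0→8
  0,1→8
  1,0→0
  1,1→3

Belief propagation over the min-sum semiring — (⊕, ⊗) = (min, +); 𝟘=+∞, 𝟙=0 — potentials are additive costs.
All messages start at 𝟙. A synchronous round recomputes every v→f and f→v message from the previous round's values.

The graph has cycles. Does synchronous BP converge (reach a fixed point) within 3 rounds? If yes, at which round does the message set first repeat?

NOT CONVERGED within 3 rounds

init: all messages = 𝟙 over 2 values
r1 m[φ0→X8] = [3, 2]
r1 m[φ0→X6] = [5, 2]
r1 m[φ1→X8] = [1, 1]
r1 m[φ1→X2] = [1, 3]
r1 m[φ2→X6] = [4, 2]
r1 m[φ2→X12] = [4, 2]
r1 m[φ3→X7] = [3, 8]
r1 m[φ3→X2] = [6, 3]
r1 m[φ4→X8] = [3, 4]
r1 m[φ4→X5] = [4, 3]
r1 m[φ5→X1] = [5, 5]
r1 m[φ5→X5] = [5, 5]
r1 m[φ6→X4] = [3, 0]
r1 m[φ6→X2] = [0, 3]
r1 m[φ7→X6] = [0, 4]
r1 m[φ7→X4] = [0, 2]
r1 m[φ8→X8] = [4, 1]
r1 m[φ8→X5] = [3, 1]
r1 m[φ9→X2] = [2, 1]
r1 m[φ9→X1] = [1, 3]
r1 m[φ10→X6] = [8, 0]
r1 m[φ10→X5] = [0, 3]
r1 m[X8→φ0] = [0, 0]
r1 m[X8→φ1] = [0, 0]
r1 m[X8→φ4] = [0, 0]
r1 m[X8→φ8] = [0, 0]
r1 m[X6→φ0] = [0, 0]
r1 m[X6→φ2] = [0, 0]
r1 m[X6→φ7] = [0, 0]
r1 m[X6→φ10] = [0, 0]
r1 m[X7→φ3] = [0, 0]
r1 m[X4→φ6] = [0, 0]
r1 m[X4→φ7] = [0, 0]
r1 m[X2→φ1] = [0, 0]
r1 m[X2→φ3] = [0, 0]
r1 m[X2→φ6] = [0, 0]
r1 m[X2→φ9] = [0, 0]
r1 m[X12→φ2] = [0, 0]
r1 m[X1→φ5] = [0, 0]
r1 m[X1→φ9] = [0, 0]
r1 m[X5→φ4] = [0, 0]
r1 m[X5→φ5] = [0, 0]
r1 m[X5→φ8] = [0, 0]
r1 m[X5→φ10] = [0, 0]
r2 m[φ0→X8] = [3, 2]
r2 m[φ0→X6] = [5, 2]
r2 m[φ1→X8] = [1, 1]
r2 m[φ1→X2] = [1, 3]
r2 m[φ2→X6] = [4, 2]
r2 m[φ2→X12] = [4, 2]
r2 m[φ3→X7] = [3, 8]
r2 m[φ3→X2] = [6, 3]
r2 m[φ4→X8] = [3, 4]
r2 m[φ4→X5] = [4, 3]
r2 m[φ5→X1] = [5, 5]
r2 m[φ5→X5] = [5, 5]
r2 m[φ6→X4] = [3, 0]
r2 m[φ6→X2] = [0, 3]
r2 m[φ7→X6] = [0, 4]
r2 m[φ7→X4] = [0, 2]
r2 m[φ8→X8] = [4, 1]
r2 m[φ8→X5] = [3, 1]
r2 m[φ9→X2] = [2, 1]
r2 m[φ9→X1] = [1, 3]
r2 m[φ10→X6] = [8, 0]
r2 m[φ10→X5] = [0, 3]
r2 m[X8→φ0] = [8, 6]
r2 m[X8→φ1] = [10, 7]
r2 m[X8→φ4] = [8, 4]
r2 m[X8→φ8] = [7, 7]
r2 m[X6→φ0] = [12, 6]
r2 m[X6→φ2] = [13, 6]
r2 m[X6→φ7] = [17, 4]
r2 m[X6→φ10] = [9, 8]
r2 m[X7→φ3] = [0, 0]
r2 m[X4→φ6] = [0, 2]
r2 m[X4→φ7] = [3, 0]
r2 m[X2→φ1] = [8, 7]
r2 m[X2→φ3] = [3, 7]
r2 m[X2→φ6] = [9, 7]
r2 m[X2→φ9] = [7, 9]
r2 m[X12→φ2] = [0, 0]
r2 m[X1→φ5] = [1, 3]
r2 m[X1→φ9] = [5, 5]
r2 m[X5→φ4] = [8, 9]
r2 m[X5→φ5] = [7, 7]
r2 m[X5→φ8] = [9, 11]
r2 m[X5→φ10] = [12, 9]
r3 m[φ0→X8] = [9, 8]
r3 m[φ0→X6] = [11, 8]
r3 m[φ1→X8] = [9, 9]
r3 m[φ1→X2] = [8, 11]
r3 m[φ2→X6] = [4, 2]
r3 m[φ2→X12] = [10, 8]
r3 m[φ3→X7] = [9, 12]
r3 m[φ3→X2] = [6, 3]
r3 m[φ4→X8] = [12, 12]
r3 m[φ4→X5] = [8, 8]
r3 m[φ5→X1] = [12, 12]
r3 m[φ5→X5] = [6, 8]
r3 m[φ6→X4] = [10, 9]
r3 m[φ6→X2] = [2, 3]
r3 m[φ7→X6] = [2, 4]
r3 m[φ7→X4] = [9, 8]
r3 m[φ8→X8] = [13, 12]
r3 m[φ8→X5] = [10, 8]
r3 m[φ9→X2] = [7, 6]
r3 m[φ9→X1] = [9, 12]
r3 m[φ10→X6] = [17, 12]
r3 m[φ10→X5] = [8, 11]
r3 m[X8→φ0] = [8, 6]
r3 m[X8→φ1] = [10, 7]
r3 m[X8→φ4] = [8, 4]
r3 m[X8→φ8] = [7, 7]
r3 m[X6→φ0] = [12, 6]
r3 m[X6→φ2] = [13, 6]
r3 m[X6→φ7] = [17, 4]
r3 m[X6→φ10] = [9, 8]
r3 m[X7→φ3] = [0, 0]
r3 m[X4→φ6] = [0, 2]
r3 m[X4→φ7] = [3, 0]
r3 m[X2→φ1] = [8, 7]
r3 m[X2→φ3] = [3, 7]
r3 m[X2→φ6] = [9, 7]
r3 m[X2→φ9] = [7, 9]
r3 m[X12→φ2] = [0, 0]
r3 m[X1→φ5] = [1, 3]
r3 m[X1→φ9] = [5, 5]
r3 m[X5→φ4] = [8, 9]
r3 m[X5→φ5] = [7, 7]
r3 m[X5→φ8] = [9, 11]
r3 m[X5→φ10] = [12, 9]
no fixed point within 3 rounds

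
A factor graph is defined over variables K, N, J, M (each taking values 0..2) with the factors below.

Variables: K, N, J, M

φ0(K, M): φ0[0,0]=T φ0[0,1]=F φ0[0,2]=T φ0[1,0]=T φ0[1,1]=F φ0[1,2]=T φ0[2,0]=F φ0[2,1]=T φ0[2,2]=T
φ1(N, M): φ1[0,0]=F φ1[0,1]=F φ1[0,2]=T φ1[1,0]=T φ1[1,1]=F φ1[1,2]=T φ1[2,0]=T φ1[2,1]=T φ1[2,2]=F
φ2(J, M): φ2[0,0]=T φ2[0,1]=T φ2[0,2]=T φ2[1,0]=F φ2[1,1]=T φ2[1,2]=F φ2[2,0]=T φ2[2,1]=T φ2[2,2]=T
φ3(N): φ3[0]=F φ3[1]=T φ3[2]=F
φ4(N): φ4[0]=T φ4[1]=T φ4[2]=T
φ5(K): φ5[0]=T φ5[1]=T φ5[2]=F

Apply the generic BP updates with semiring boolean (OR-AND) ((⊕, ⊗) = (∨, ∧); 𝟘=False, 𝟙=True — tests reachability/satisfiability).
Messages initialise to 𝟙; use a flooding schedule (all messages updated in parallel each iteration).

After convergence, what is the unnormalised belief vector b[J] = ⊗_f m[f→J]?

b[J] = [T, F, T]

init: all messages = 𝟙 over 3 values
r1 m[φ0→K] = [T, T, T]
r1 m[φ0→M] = [T, T, T]
r1 m[φ1→N] = [T, T, T]
r1 m[φ1→M] = [T, T, T]
r1 m[φ2→J] = [T, T, T]
r1 m[φ2→M] = [T, T, T]
r1 m[φ3→N] = [F, T, F]
r1 m[φ4→N] = [T, T, T]
r1 m[φ5→K] = [T, T, F]
r1 m[K→φ0] = [T, T, T]
r1 m[K→φ5] = [T, T, T]
r1 m[N→φ1] = [T, T, T]
r1 m[N→φ3] = [T, T, T]
r1 m[N→φ4] = [T, T, T]
r1 m[J→φ2] = [T, T, T]
r1 m[M→φ0] = [T, T, T]
r1 m[M→φ1] = [T, T, T]
r1 m[M→φ2] = [T, T, T]
r2 m[φ0→K] = [T, T, T]
r2 m[φ0→M] = [T, T, T]
r2 m[φ1→N] = [T, T, T]
r2 m[φ1→M] = [T, T, T]
r2 m[φ2→J] = [T, T, T]
r2 m[φ2→M] = [T, T, T]
r2 m[φ3→N] = [F, T, F]
r2 m[φ4→N] = [T, T, T]
r2 m[φ5→K] = [T, T, F]
r2 m[K→φ0] = [T, T, F]
r2 m[K→φ5] = [T, T, T]
r2 m[N→φ1] = [F, T, F]
r2 m[N→φ3] = [T, T, T]
r2 m[N→φ4] = [F, T, F]
r2 m[J→φ2] = [T, T, T]
r2 m[M→φ0] = [T, T, T]
r2 m[M→φ1] = [T, T, T]
r2 m[M→φ2] = [T, T, T]
r3 m[φ0→K] = [T, T, T]
r3 m[φ0→M] = [T, F, T]
r3 m[φ1→N] = [T, T, T]
r3 m[φ1→M] = [T, F, T]
r3 m[φ2→J] = [T, T, T]
r3 m[φ2→M] = [T, T, T]
r3 m[φ3→N] = [F, T, F]
r3 m[φ4→N] = [T, T, T]
r3 m[φ5→K] = [T, T, F]
r3 m[K→φ0] = [T, T, F]
r3 m[K→φ5] = [T, T, T]
r3 m[N→φ1] = [F, T, F]
r3 m[N→φ3] = [T, T, T]
r3 m[N→φ4] = [F, T, F]
r3 m[J→φ2] = [T, T, T]
r3 m[M→φ0] = [T, T, T]
r3 m[M→φ1] = [T, T, T]
r3 m[M→φ2] = [T, T, T]
r4 m[φ0→K] = [T, T, T]
r4 m[φ0→M] = [T, F, T]
r4 m[φ1→N] = [T, T, T]
r4 m[φ1→M] = [T, F, T]
r4 m[φ2→J] = [T, T, T]
r4 m[φ2→M] = [T, T, T]
r4 m[φ3→N] = [F, T, F]
r4 m[φ4→N] = [T, T, T]
r4 m[φ5→K] = [T, T, F]
r4 m[K→φ0] = [T, T, F]
r4 m[K→φ5] = [T, T, T]
r4 m[N→φ1] = [F, T, F]
r4 m[N→φ3] = [T, T, T]
r4 m[N→φ4] = [F, T, F]
r4 m[J→φ2] = [T, T, T]
r4 m[M→φ0] = [T, F, T]
r4 m[M→φ1] = [T, F, T]
r4 m[M→φ2] = [T, F, T]
r5 m[φ0→K] = [T, T, T]
r5 m[φ0→M] = [T, F, T]
r5 m[φ1→N] = [T, T, T]
r5 m[φ1→M] = [T, F, T]
r5 m[φ2→J] = [T, F, T]
r5 m[φ2→M] = [T, T, T]
r5 m[φ3→N] = [F, T, F]
r5 m[φ4→N] = [T, T, T]
r5 m[φ5→K] = [T, T, F]
r5 m[K→φ0] = [T, T, F]
r5 m[K→φ5] = [T, T, T]
r5 m[N→φ1] = [F, T, F]
r5 m[N→φ3] = [T, T, T]
r5 m[N→φ4] = [F, T, F]
r5 m[J→φ2] = [T, T, T]
r5 m[M→φ0] = [T, F, T]
r5 m[M→φ1] = [T, F, T]
r5 m[M→φ2] = [T, F, T]
r6 m[φ0→K] = [T, T, T]
r6 m[φ0→M] = [T, F, T]
r6 m[φ1→N] = [T, T, T]
r6 m[φ1→M] = [T, F, T]
r6 m[φ2→J] = [T, F, T]
r6 m[φ2→M] = [T, T, T]
r6 m[φ3→N] = [F, T, F]
r6 m[φ4→N] = [T, T, T]
r6 m[φ5→K] = [T, T, F]
r6 m[K→φ0] = [T, T, F]
r6 m[K→φ5] = [T, T, T]
r6 m[N→φ1] = [F, T, F]
r6 m[N→φ3] = [T, T, T]
r6 m[N→φ4] = [F, T, F]
r6 m[J→φ2] = [T, T, T]
r6 m[M→φ0] = [T, F, T]
r6 m[M→φ1] = [T, F, T]
r6 m[M→φ2] = [T, F, T]
fixed point reached at round 6
b[J] = ⊗ incoming = [T, F, T]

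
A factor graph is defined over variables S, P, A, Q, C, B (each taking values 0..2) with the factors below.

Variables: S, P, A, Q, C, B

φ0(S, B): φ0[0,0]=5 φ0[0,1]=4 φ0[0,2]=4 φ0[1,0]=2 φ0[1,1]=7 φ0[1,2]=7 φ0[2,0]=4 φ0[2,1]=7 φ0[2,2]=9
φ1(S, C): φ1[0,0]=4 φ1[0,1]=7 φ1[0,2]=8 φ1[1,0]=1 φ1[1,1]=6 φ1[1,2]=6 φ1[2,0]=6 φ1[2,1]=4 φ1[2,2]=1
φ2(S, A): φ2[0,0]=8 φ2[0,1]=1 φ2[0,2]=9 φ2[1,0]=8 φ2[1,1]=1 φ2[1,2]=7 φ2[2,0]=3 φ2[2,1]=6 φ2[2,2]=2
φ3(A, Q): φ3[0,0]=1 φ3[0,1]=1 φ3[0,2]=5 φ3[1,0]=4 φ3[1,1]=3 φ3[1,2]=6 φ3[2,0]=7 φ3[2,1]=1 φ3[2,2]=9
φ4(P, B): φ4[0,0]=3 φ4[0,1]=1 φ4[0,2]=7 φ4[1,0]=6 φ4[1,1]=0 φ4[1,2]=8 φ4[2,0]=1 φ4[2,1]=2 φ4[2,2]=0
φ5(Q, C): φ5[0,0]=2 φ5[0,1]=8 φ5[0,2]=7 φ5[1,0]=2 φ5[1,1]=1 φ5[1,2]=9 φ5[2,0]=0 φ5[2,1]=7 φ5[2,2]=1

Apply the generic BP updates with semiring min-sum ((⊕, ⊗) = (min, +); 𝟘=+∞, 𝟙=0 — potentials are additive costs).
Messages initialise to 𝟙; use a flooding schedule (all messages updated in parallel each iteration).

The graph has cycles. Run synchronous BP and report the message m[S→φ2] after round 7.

message @ round 7 = [11, 7, 11]

init: all messages = 𝟙 over 3 values
r1 m[φ0→S] = [4, 2, 4]
r1 m[φ0→B] = [2, 4, 4]
r1 m[φ1→S] = [4, 1, 1]
r1 m[φ1→C] = [1, 4, 1]
r1 m[φ2→S] = [1, 1, 2]
r1 m[φ2→A] = [3, 1, 2]
r1 m[φ3→A] = [1, 3, 1]
r1 m[φ3→Q] = [1, 1, 5]
r1 m[φ4→P] = [1, 0, 0]
r1 m[φ4→B] = [1, 0, 0]
r1 m[φ5→Q] = [2, 1, 0]
r1 m[φ5→C] = [0, 1, 1]
r1 m[S→φ0] = [0, 0, 0]
r1 m[S→φ1] = [0, 0, 0]
r1 m[S→φ2] = [0, 0, 0]
r1 m[P→φ4] = [0, 0, 0]
r1 m[A→φ2] = [0, 0, 0]
r1 m[A→φ3] = [0, 0, 0]
r1 m[Q→φ3] = [0, 0, 0]
r1 m[Q→φ5] = [0, 0, 0]
r1 m[C→φ1] = [0, 0, 0]
r1 m[C→φ5] = [0, 0, 0]
r1 m[B→φ0] = [0, 0, 0]
r1 m[B→φ4] = [0, 0, 0]
r2 m[φ0→S] = [4, 2, 4]
r2 m[φ0→B] = [2, 4, 4]
r2 m[φ1→S] = [4, 1, 1]
r2 m[φ1→C] = [1, 4, 1]
r2 m[φ2→S] = [1, 1, 2]
r2 m[φ2→A] = [3, 1, 2]
r2 m[φ3→A] = [1, 3, 1]
r2 m[φ3→Q] = [1, 1, 5]
r2 m[φ4→P] = [1, 0, 0]
r2 m[φ4→B] = [1, 0, 0]
r2 m[φ5→Q] = [2, 1, 0]
r2 m[φ5→C] = [0, 1, 1]
r2 m[S→φ0] = [5, 2, 3]
r2 m[S→φ1] = [5, 3, 6]
r2 m[S→φ2] = [8, 3, 5]
r2 m[P→φ4] = [0, 0, 0]
r2 m[A→φ2] = [1, 3, 1]
r2 m[A→φ3] = [3, 1, 2]
r2 m[Q→φ3] = [2, 1, 0]
r2 m[Q→φ5] = [1, 1, 5]
r2 m[C→φ1] = [0, 1, 1]
r2 m[C→φ5] = [1, 4, 1]
r2 m[B→φ0] = [1, 0, 0]
r2 m[B→φ4] = [2, 4, 4]
r3 m[φ0→S] = [4, 3, 5]
r3 m[φ0→B] = [4, 9, 9]
r3 m[φ1→S] = [4, 1, 2]
r3 m[φ1→C] = [4, 9, 7]
r3 m[φ2→S] = [4, 4, 3]
r3 m[φ2→A] = [8, 4, 7]
r3 m[φ3→A] = [2, 4, 2]
r3 m[φ3→Q] = [4, 3, 7]
r3 m[φ4→P] = [5, 4, 3]
r3 m[φ4→B] = [1, 0, 0]
r3 m[φ5→Q] = [3, 3, 1]
r3 m[φ5→C] = [3, 2, 6]
r3 m[S→φ0] = [5, 2, 3]
r3 m[S→φ1] = [5, 3, 6]
r3 m[S→φ2] = [8, 3, 5]
r3 m[P→φ4] = [0, 0, 0]
r3 m[A→φ2] = [1, 3, 1]
r3 m[A→φ3] = [3, 1, 2]
r3 m[Q→φ3] = [2, 1, 0]
r3 m[Q→φ5] = [1, 1, 5]
r3 m[C→φ1] = [0, 1, 1]
r3 m[C→φ5] = [1, 4, 1]
r3 m[B→φ0] = [1, 0, 0]
r3 m[B→φ4] = [2, 4, 4]
r4 m[φ0→S] = [4, 3, 5]
r4 m[φ0→B] = [4, 9, 9]
r4 m[φ1→S] = [4, 1, 2]
r4 m[φ1→C] = [4, 9, 7]
r4 m[φ2→S] = [4, 4, 3]
r4 m[φ2→A] = [8, 4, 7]
r4 m[φ3→A] = [2, 4, 2]
r4 m[φ3→Q] = [4, 3, 7]
r4 m[φ4→P] = [5, 4, 3]
r4 m[φ4→B] = [1, 0, 0]
r4 m[φ5→Q] = [3, 3, 1]
r4 m[φ5→C] = [3, 2, 6]
r4 m[S→φ0] = [8, 5, 5]
r4 m[S→φ1] = [8, 7, 8]
r4 m[S→φ2] = [8, 4, 7]
r4 m[P→φ4] = [0, 0, 0]
r4 m[A→φ2] = [2, 4, 2]
r4 m[A→φ3] = [8, 4, 7]
r4 m[Q→φ3] = [3, 3, 1]
r4 m[Q→φ5] = [4, 3, 7]
r4 m[C→φ1] = [3, 2, 6]
r4 m[C→φ5] = [4, 9, 7]
r4 m[B→φ0] = [1, 0, 0]
r4 m[B→φ4] = [4, 9, 9]
r5 m[φ0→S] = [4, 3, 5]
r5 m[φ0→B] = [7, 12, 12]
r5 m[φ1→S] = [7, 4, 6]
r5 m[φ1→C] = [8, 12, 9]
r5 m[φ2→S] = [5, 5, 4]
r5 m[φ2→A] = [10, 5, 9]
r5 m[φ3→A] = [4, 6, 4]
r5 m[φ3→Q] = [8, 7, 10]
r5 m[φ4→P] = [7, 9, 5]
r5 m[φ4→B] = [1, 0, 0]
r5 m[φ5→Q] = [6, 6, 4]
r5 m[φ5→C] = [5, 4, 8]
r5 m[S→φ0] = [8, 5, 5]
r5 m[S→φ1] = [8, 7, 8]
r5 m[S→φ2] = [8, 4, 7]
r5 m[P→φ4] = [0, 0, 0]
r5 m[A→φ2] = [2, 4, 2]
r5 m[A→φ3] = [8, 4, 7]
r5 m[Q→φ3] = [3, 3, 1]
r5 m[Q→φ5] = [4, 3, 7]
r5 m[C→φ1] = [3, 2, 6]
r5 m[C→φ5] = [4, 9, 7]
r5 m[B→φ0] = [1, 0, 0]
r5 m[B→φ4] = [4, 9, 9]
r6 m[φ0→S] = [4, 3, 5]
r6 m[φ0→B] = [7, 12, 12]
r6 m[φ1→S] = [7, 4, 6]
r6 m[φ1→C] = [8, 12, 9]
r6 m[φ2→S] = [5, 5, 4]
r6 m[φ2→A] = [10, 5, 9]
r6 m[φ3→A] = [4, 6, 4]
r6 m[φ3→Q] = [8, 7, 10]
r6 m[φ4→P] = [7, 9, 5]
r6 m[φ4→B] = [1, 0, 0]
r6 m[φ5→Q] = [6, 6, 4]
r6 m[φ5→C] = [5, 4, 8]
r6 m[S→φ0] = [12, 9, 10]
r6 m[S→φ1] = [9, 8, 9]
r6 m[S→φ2] = [11, 7, 11]
r6 m[P→φ4] = [0, 0, 0]
r6 m[A→φ2] = [4, 6, 4]
r6 m[A→φ3] = [10, 5, 9]
r6 m[Q→φ3] = [6, 6, 4]
r6 m[Q→φ5] = [8, 7, 10]
r6 m[C→φ1] = [5, 4, 8]
r6 m[C→φ5] = [8, 12, 9]
r6 m[B→φ0] = [1, 0, 0]
r6 m[B→φ4] = [7, 12, 12]
r7 m[φ0→S] = [4, 3, 5]
r7 m[φ0→B] = [11, 16, 16]
r7 m[φ1→S] = [9, 6, 8]
r7 m[φ1→C] = [9, 13, 10]
r7 m[φ2→S] = [7, 7, 6]
r7 m[φ2→A] = [14, 8, 13]
r7 m[φ3→A] = [7, 9, 7]
r7 m[φ3→Q] = [9, 8, 11]
r7 m[φ4→P] = [10, 12, 8]
r7 m[φ4→B] = [1, 0, 0]
r7 m[φ5→Q] = [10, 10, 8]
r7 m[φ5→C] = [9, 8, 11]
r7 m[S→φ0] = [12, 9, 10]
r7 m[S→φ1] = [9, 8, 9]
r7 m[S→φ2] = [11, 7, 11]
r7 m[P→φ4] = [0, 0, 0]
r7 m[A→φ2] = [4, 6, 4]
r7 m[A→φ3] = [10, 5, 9]
r7 m[Q→φ3] = [6, 6, 4]
r7 m[Q→φ5] = [8, 7, 10]
r7 m[C→φ1] = [5, 4, 8]
r7 m[C→φ5] = [8, 12, 9]
r7 m[B→φ0] = [1, 0, 0]
r7 m[B→φ4] = [7, 12, 12]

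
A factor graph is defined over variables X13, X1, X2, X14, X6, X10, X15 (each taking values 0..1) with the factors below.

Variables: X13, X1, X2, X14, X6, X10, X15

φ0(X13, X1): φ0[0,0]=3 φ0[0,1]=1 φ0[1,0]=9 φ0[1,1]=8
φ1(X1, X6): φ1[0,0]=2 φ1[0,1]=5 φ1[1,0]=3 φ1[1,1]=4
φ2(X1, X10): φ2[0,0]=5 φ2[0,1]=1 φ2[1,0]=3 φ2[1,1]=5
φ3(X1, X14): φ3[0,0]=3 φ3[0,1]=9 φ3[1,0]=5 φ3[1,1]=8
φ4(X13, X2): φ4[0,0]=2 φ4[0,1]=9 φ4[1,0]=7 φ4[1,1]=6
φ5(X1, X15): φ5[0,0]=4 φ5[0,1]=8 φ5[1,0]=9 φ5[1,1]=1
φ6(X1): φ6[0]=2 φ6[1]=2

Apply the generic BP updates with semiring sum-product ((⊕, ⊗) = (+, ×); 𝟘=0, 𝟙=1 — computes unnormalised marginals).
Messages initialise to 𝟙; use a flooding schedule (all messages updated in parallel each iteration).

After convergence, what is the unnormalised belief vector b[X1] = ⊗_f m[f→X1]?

init: all messages = 𝟙 over 2 values
r1 m[φ0→X13] = [4, 17]
r1 m[φ0→X1] = [12, 9]
r1 m[φ1→X1] = [7, 7]
r1 m[φ1→X6] = [5, 9]
r1 m[φ2→X1] = [6, 8]
r1 m[φ2→X10] = [8, 6]
r1 m[φ3→X1] = [12, 13]
r1 m[φ3→X14] = [8, 17]
r1 m[φ4→X13] = [11, 13]
r1 m[φ4→X2] = [9, 15]
r1 m[φ5→X1] = [12, 10]
r1 m[φ5→X15] = [13, 9]
r1 m[φ6→X1] = [2, 2]
r1 m[X13→φ0] = [1, 1]
r1 m[X13→φ4] = [1, 1]
r1 m[X1→φ0] = [1, 1]
r1 m[X1→φ1] = [1, 1]
r1 m[X1→φ2] = [1, 1]
r1 m[X1→φ3] = [1, 1]
r1 m[X1→φ5] = [1, 1]
r1 m[X1→φ6] = [1, 1]
r1 m[X2→φ4] = [1, 1]
r1 m[X14→φ3] = [1, 1]
r1 m[X6→φ1] = [1, 1]
r1 m[X10→φ2] = [1, 1]
r1 m[X15→φ5] = [1, 1]
r2 m[φ0→X13] = [4, 17]
r2 m[φ0→X1] = [12, 9]
r2 m[φ1→X1] = [7, 7]
r2 m[φ1→X6] = [5, 9]
r2 m[φ2→X1] = [6, 8]
r2 m[φ2→X10] = [8, 6]
r2 m[φ3→X1] = [12, 13]
r2 m[φ3→X14] = [8, 17]
r2 m[φ4→X13] = [11, 13]
r2 m[φ4→X2] = [9, 15]
r2 m[φ5→X1] = [12, 10]
r2 m[φ5→X15] = [13, 9]
r2 m[φ6→X1] = [2, 2]
r2 m[X13→φ0] = [11, 13]
r2 m[X13→φ4] = [4, 17]
r2 m[X1→φ0] = [12096, 14560]
r2 m[X1→φ1] = [20736, 18720]
r2 m[X1→φ2] = [24192, 16380]
r2 m[X1→φ3] = [12096, 10080]
r2 m[X1→φ5] = [12096, 13104]
r2 m[X1→φ6] = [72576, 65520]
r2 m[X2→φ4] = [1, 1]
r2 m[X14→φ3] = [1, 1]
r2 m[X6→φ1] = [1, 1]
r2 m[X10→φ2] = [1, 1]
r2 m[X15→φ5] = [1, 1]
r3 m[φ0→X13] = [50848, 225344]
r3 m[φ0→X1] = [150, 115]
r3 m[φ1→X1] = [7, 7]
r3 m[φ1→X6] = [97632, 178560]
r3 m[φ2→X1] = [6, 8]
r3 m[φ2→X10] = [170100, 106092]
r3 m[φ3→X1] = [12, 13]
r3 m[φ3→X14] = [86688, 189504]
r3 m[φ4→X13] = [11, 13]
r3 m[φ4→X2] = [127, 138]
r3 m[φ5→X1] = [12, 10]
r3 m[φ5→X15] = [166320, 109872]
r3 m[φ6→X1] = [2, 2]
r3 m[X13→φ0] = [11, 13]
r3 m[X13→φ4] = [4, 17]
r3 m[X1→φ0] = [12096, 14560]
r3 m[X1→φ1] = [20736, 18720]
r3 m[X1→φ2] = [24192, 16380]
r3 m[X1→φ3] = [12096, 10080]
r3 m[X1→φ5] = [12096, 13104]
r3 m[X1→φ6] = [72576, 65520]
r3 m[X2→φ4] = [1, 1]
r3 m[X14→φ3] = [1, 1]
r3 m[X6→φ1] = [1, 1]
r3 m[X10→φ2] = [1, 1]
r3 m[X15→φ5] = [1, 1]
r4 m[φ0→X13] = [50848, 225344]
r4 m[φ0→X1] = [150, 115]
r4 m[φ1→X1] = [7, 7]
r4 m[φ1→X6] = [97632, 178560]
r4 m[φ2→X1] = [6, 8]
r4 m[φ2→X10] = [170100, 106092]
r4 m[φ3→X1] = [12, 13]
r4 m[φ3→X14] = [86688, 189504]
r4 m[φ4→X13] = [11, 13]
r4 m[φ4→X2] = [127, 138]
r4 m[φ5→X1] = [12, 10]
r4 m[φ5→X15] = [166320, 109872]
r4 m[φ6→X1] = [2, 2]
r4 m[X13→φ0] = [11, 13]
r4 m[X13→φ4] = [50848, 225344]
r4 m[X1→φ0] = [12096, 14560]
r4 m[X1→φ1] = [259200, 239200]
r4 m[X1→φ2] = [302400, 209300]
r4 m[X1→φ3] = [151200, 128800]
r4 m[X1→φ5] = [151200, 167440]
r4 m[X1→φ6] = [907200, 837200]
r4 m[X2→φ4] = [1, 1]
r4 m[X14→φ3] = [1, 1]
r4 m[X6→φ1] = [1, 1]
r4 m[X10→φ2] = [1, 1]
r4 m[X15→φ5] = [1, 1]
r5 m[φ0→X13] = [50848, 225344]
r5 m[φ0→X1] = [150, 115]
r5 m[φ1→X1] = [7, 7]
r5 m[φ1→X6] = [1236000, 2252800]
r5 m[φ2→X1] = [6, 8]
r5 m[φ2→X10] = [2139900, 1348900]
r5 m[φ3→X1] = [12, 13]
r5 m[φ3→X14] = [1097600, 2391200]
r5 m[φ4→X13] = [11, 13]
r5 m[φ4→X2] = [1679104, 1809696]
r5 m[φ5→X1] = [12, 10]
r5 m[φ5→X15] = [2111760, 1377040]
r5 m[φ6→X1] = [2, 2]
r5 m[X13→φ0] = [11, 13]
r5 m[X13→φ4] = [50848, 225344]
r5 m[X1→φ0] = [12096, 14560]
r5 m[X1→φ1] = [259200, 239200]
r5 m[X1→φ2] = [302400, 209300]
r5 m[X1→φ3] = [151200, 128800]
r5 m[X1→φ5] = [151200, 167440]
r5 m[X1→φ6] = [907200, 837200]
r5 m[X2→φ4] = [1, 1]
r5 m[X14→φ3] = [1, 1]
r5 m[X6→φ1] = [1, 1]
r5 m[X10→φ2] = [1, 1]
r5 m[X15→φ5] = [1, 1]
r6 m[φ0→X13] = [50848, 225344]
r6 m[φ0→X1] = [150, 115]
r6 m[φ1→X1] = [7, 7]
r6 m[φ1→X6] = [1236000, 2252800]
r6 m[φ2→X1] = [6, 8]
r6 m[φ2→X10] = [2139900, 1348900]
r6 m[φ3→X1] = [12, 13]
r6 m[φ3→X14] = [1097600, 2391200]
r6 m[φ4→X13] = [11, 13]
r6 m[φ4→X2] = [1679104, 1809696]
r6 m[φ5→X1] = [12, 10]
r6 m[φ5→X15] = [2111760, 1377040]
r6 m[φ6→X1] = [2, 2]
r6 m[X13→φ0] = [11, 13]
r6 m[X13→φ4] = [50848, 225344]
r6 m[X1→φ0] = [12096, 14560]
r6 m[X1→φ1] = [259200, 239200]
r6 m[X1→φ2] = [302400, 209300]
r6 m[X1→φ3] = [151200, 128800]
r6 m[X1→φ5] = [151200, 167440]
r6 m[X1→φ6] = [907200, 837200]
r6 m[X2→φ4] = [1, 1]
r6 m[X14→φ3] = [1, 1]
r6 m[X6→φ1] = [1, 1]
r6 m[X10→φ2] = [1, 1]
r6 m[X15→φ5] = [1, 1]
fixed point reached at round 6
b[X1] = ⊗ incoming = [1814400, 1674400]

b[X1] = [1814400, 1674400]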